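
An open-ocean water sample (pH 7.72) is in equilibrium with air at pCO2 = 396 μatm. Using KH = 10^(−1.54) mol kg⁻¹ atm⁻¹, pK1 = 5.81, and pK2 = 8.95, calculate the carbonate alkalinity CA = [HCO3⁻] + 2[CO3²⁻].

CA = 1.04 mmol/kg

[CO2*] = KH · pCO2 = 10^(−1.54) × 396×10^-6 = 1.142×10^-5 mol/kg
α₀ = 1/(1 + K1/[H⁺] + K1K2/[H⁺]²) = 1/(1 + 10^+1.91 + 10^+0.68) = 0.01149
DIC = [CO2*]/α₀ = 1.142×10^-5 / 0.01149 = 0.9944 mmol/kg
CA = (α₁ + 2α₂)·DIC = (0.9335 + 2×0.05497) × 0.9944 = 1.04 mmol/kg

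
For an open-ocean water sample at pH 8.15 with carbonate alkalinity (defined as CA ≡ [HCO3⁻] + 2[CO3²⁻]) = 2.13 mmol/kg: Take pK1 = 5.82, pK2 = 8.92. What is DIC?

DIC = 1.87 mmol/kg

CA = [HCO3⁻] + 2[CO3²⁻] = (α₁ + 2α₂)·DIC
At pH 8.15: [H⁺]/K1 = 10^-2.33 = 0.0046774, K2/[H⁺] = 10^-0.77 = 0.16982
α₁ = 1/(1 + 0.0046774 + 0.16982) = 1/1.1745 = 0.8514; α₂ = α₁·K2/[H⁺] = 0.1446
α₁ + 2α₂ = 1.1406
DIC = CA / (α₁ + 2α₂) = 2.13 / 1.1406 = 1.87 mmol/kg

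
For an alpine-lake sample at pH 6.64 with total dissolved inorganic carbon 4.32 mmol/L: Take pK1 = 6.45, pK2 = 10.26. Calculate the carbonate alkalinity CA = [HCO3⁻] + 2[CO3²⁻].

CA = 2.63 mmol/L

CA = [HCO3⁻] + 2[CO3²⁻] = (α₁ + 2α₂)·DIC
At pH 6.64: [H⁺]/K1 = 10^-0.19 = 0.64565, K2/[H⁺] = 10^-3.62 = 0.00023988
α₁ = 1/(1 + 0.64565 + 0.00023988) = 1/1.6459 = 0.6076; α₂ = α₁·K2/[H⁺] = 0.0001457
α₁ + 2α₂ = 0.6079
CA = 0.6079 × 4.32 = 2.63 mmol/L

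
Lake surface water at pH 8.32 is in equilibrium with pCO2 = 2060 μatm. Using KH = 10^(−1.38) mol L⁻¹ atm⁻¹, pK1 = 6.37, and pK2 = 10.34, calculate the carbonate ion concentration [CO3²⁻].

[CO3²⁻] = 0.0731 mmol/L

[CO2*] = KH · pCO2 = 10^(−1.38) × 2060×10^-6 = 8.588×10^-5 mol/L
α₀ = 1/(1 + K1/[H⁺] + K1K2/[H⁺]²) = 1/(1 + 10^+1.95 + 10^-0.07) = 0.01099
DIC = [CO2*]/α₀ = 8.588×10^-5 / 0.01099 = 7.813 mmol/L
[CO3²⁻] = α₂·DIC; α₂ = 0.009356, so [CO3²⁻] = 0.009356 × 7.813 = 0.0731 mmol/L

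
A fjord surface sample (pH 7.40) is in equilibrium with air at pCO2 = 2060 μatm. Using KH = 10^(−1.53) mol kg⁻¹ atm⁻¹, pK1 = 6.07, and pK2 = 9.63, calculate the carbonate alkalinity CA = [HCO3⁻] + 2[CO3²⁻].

CA = 1.32 mmol/kg

[CO2*] = KH · pCO2 = 10^(−1.53) × 2060×10^-6 = 6.079×10^-5 mol/kg
α₀ = 1/(1 + K1/[H⁺] + K1K2/[H⁺]²) = 1/(1 + 10^+1.33 + 10^-0.90) = 0.04443
DIC = [CO2*]/α₀ = 6.079×10^-5 / 0.04443 = 1.368 mmol/kg
CA = (α₁ + 2α₂)·DIC = (0.9500 + 2×0.005594) × 1.368 = 1.32 mmol/kg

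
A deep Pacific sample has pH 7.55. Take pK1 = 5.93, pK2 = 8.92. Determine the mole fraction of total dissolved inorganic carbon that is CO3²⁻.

α₂ = 1 / (1 + [H⁺]/K2 + [H⁺]²/(K1K2)) = 1 / (1 + 10^+1.37 + 10^-0.25)
   = 1 / (1 + 23.442 + 0.56234) = 1/25.005 = 0.03999

α₂ = 0.0400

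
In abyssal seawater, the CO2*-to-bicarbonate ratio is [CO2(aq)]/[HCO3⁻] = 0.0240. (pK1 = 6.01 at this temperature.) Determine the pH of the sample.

pH = 7.63

From K1 = [H⁺][HCO3⁻]/[CO2(aq)]:  pH = pK1 − log₁₀([CO2(aq)]/[HCO3⁻])
log₁₀(0.0240) = -1.620
pH = 6.01 − (-1.620) = 7.63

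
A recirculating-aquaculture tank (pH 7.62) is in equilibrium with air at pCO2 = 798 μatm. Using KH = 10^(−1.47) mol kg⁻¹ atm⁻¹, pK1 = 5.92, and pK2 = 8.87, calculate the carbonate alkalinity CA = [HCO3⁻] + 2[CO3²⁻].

CA = 1.51 mmol/kg

[CO2*] = KH · pCO2 = 10^(−1.47) × 798×10^-6 = 2.704×10^-5 mol/kg
α₀ = 1/(1 + K1/[H⁺] + K1K2/[H⁺]²) = 1/(1 + 10^+1.70 + 10^+0.45) = 0.01854
DIC = [CO2*]/α₀ = 2.704×10^-5 / 0.01854 = 1.458 mmol/kg
CA = (α₁ + 2α₂)·DIC = (0.9292 + 2×0.05225) × 1.458 = 1.51 mmol/kg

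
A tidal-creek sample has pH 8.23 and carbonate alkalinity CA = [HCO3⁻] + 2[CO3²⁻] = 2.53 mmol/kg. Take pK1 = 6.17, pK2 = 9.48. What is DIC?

DIC = 2.42 mmol/kg

CA = [HCO3⁻] + 2[CO3²⁻] = (α₁ + 2α₂)·DIC
At pH 8.23: [H⁺]/K1 = 10^-2.06 = 0.0087096, K2/[H⁺] = 10^-1.25 = 0.056234
α₁ = 1/(1 + 0.0087096 + 0.056234) = 1/1.0649 = 0.9390; α₂ = α₁·K2/[H⁺] = 0.05280
α₁ + 2α₂ = 1.0446
DIC = CA / (α₁ + 2α₂) = 2.53 / 1.0446 = 2.42 mmol/kg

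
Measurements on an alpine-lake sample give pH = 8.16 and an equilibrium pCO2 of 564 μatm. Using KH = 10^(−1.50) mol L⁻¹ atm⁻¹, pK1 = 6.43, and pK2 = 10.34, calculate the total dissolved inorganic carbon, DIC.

[CO2*] = KH · pCO2 = 10^(−1.50) × 564×10^-6 = 1.784×10^-5 mol/L
α₀ = 1/(1 + K1/[H⁺] + K1K2/[H⁺]²) = 1/(1 + 10^+1.73 + 10^-0.45) = 0.01816
DIC = [CO2*]/α₀ = 1.784×10^-5 / 0.01816 = 0.982 mmol/L

DIC = 0.982 mmol/L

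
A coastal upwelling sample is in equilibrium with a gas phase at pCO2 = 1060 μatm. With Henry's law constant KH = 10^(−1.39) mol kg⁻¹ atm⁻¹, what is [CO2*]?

KH = 10^(−1.39) = 4.074×10^-2 mol kg⁻¹ atm⁻¹
[CO2*] = KH · pCO2 = 4.074×10^-2 × 1060×10^-6 atm = 4.32×10^-5 mol/kg

[CO2*] = 43.2 μmol/kg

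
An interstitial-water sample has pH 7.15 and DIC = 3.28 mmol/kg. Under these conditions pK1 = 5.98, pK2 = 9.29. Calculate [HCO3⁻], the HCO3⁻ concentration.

[HCO3⁻] = 3.05 mmol/kg

α₁ = 1 / (1 + [H⁺]/K1 + K2/[H⁺]) = 1 / (1 + 10^-1.17 + 10^-2.14)
   = 1 / (1 + 0.067608 + 0.0072444) = 1/1.0749 = 0.9304
[HCO3⁻] = α₁ × DIC = 0.9304 × 3.28 = 3.05 mmol/kg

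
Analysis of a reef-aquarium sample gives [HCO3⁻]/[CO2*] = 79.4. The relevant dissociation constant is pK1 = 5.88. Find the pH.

pH = 7.78

From K1 = [H⁺][HCO3⁻]/[CO2*]:  pH = pK1 + log₁₀([HCO3⁻]/[CO2*])
log₁₀(79.4) = +1.900
pH = 5.88 + (+1.900) = 7.78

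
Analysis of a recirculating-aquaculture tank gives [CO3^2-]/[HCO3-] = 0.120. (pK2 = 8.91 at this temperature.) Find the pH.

From K2 = [H⁺][CO3^2-]/[HCO3-]:  pH = pK2 + log₁₀([CO3^2-]/[HCO3-])
log₁₀(0.120) = -0.921
pH = 8.91 + (-0.921) = 7.99

pH = 7.99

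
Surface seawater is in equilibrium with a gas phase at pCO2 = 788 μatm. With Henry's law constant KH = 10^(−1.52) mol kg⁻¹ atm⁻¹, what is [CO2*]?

[CO2*] = 23.8 μmol/kg

KH = 10^(−1.52) = 3.020×10^-2 mol kg⁻¹ atm⁻¹
[CO2*] = KH · pCO2 = 3.020×10^-2 × 788×10^-6 atm = 2.38×10^-5 mol/kg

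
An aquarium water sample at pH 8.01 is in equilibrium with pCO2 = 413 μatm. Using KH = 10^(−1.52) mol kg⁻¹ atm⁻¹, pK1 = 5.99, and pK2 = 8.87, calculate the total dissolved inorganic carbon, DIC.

[CO2*] = KH · pCO2 = 10^(−1.52) × 413×10^-6 = 1.247×10^-5 mol/kg
α₀ = 1/(1 + K1/[H⁺] + K1K2/[H⁺]²) = 1/(1 + 10^+2.02 + 10^+1.16) = 0.008322
DIC = [CO2*]/α₀ = 1.247×10^-5 / 0.008322 = 1.50 mmol/kg

DIC = 1.50 mmol/kg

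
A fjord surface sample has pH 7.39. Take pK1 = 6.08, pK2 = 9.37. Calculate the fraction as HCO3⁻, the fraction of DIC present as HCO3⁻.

α₁ = 1 / (1 + [H⁺]/K1 + K2/[H⁺]) = 1 / (1 + 10^-1.31 + 10^-1.98)
   = 1 / (1 + 0.048978 + 0.010471) = 1/1.0594 = 0.9439

α₁ = 0.944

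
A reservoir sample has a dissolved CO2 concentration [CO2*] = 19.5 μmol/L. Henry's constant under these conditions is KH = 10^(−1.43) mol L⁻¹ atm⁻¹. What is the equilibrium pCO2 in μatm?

pCO2 = 525 μatm

KH = 10^(−1.43) = 3.715×10^-2 mol L⁻¹ atm⁻¹
pCO2 = [CO2*]/KH = 19.5×10^-6 / 3.715×10^-2 = 5.25×10^-4 atm = 525 μatm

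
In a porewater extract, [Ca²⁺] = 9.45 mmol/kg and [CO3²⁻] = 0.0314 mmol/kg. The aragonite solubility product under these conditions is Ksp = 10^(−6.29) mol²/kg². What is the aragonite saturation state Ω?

Ω = 0.579

Ksp = 10^(−6.29) = 5.129×10^-7
Ω = [Ca²⁺][CO3²⁻]/Ksp = (9.45×10^-3)(0.0314×10^-3) / 5.129×10^-7 = 0.579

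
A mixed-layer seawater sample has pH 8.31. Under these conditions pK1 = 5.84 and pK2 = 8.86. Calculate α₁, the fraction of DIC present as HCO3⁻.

α₁ = 1 / (1 + [H⁺]/K1 + K2/[H⁺]) = 1 / (1 + 10^-2.47 + 10^-0.55)
   = 1 / (1 + 0.0033884 + 0.28184) = 1/1.2852 = 0.7781

α₁ = 0.778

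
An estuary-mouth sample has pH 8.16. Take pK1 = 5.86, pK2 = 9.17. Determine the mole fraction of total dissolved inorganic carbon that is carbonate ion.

α₂ = 0.0886

α₂ = 1 / (1 + [H⁺]/K2 + [H⁺]²/(K1K2)) = 1 / (1 + 10^+1.01 + 10^-1.29)
   = 1 / (1 + 10.233 + 0.051286) = 1/11.284 = 0.08862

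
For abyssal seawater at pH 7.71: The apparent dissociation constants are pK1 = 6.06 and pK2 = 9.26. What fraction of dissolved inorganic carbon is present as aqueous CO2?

α₀ = 1 / (1 + K1/[H⁺] + K1K2/[H⁺]²) = 1 / (1 + 10^+1.65 + 10^+0.10)
   = 1 / (1 + 44.668 + 1.2589) = 1/46.927 = 0.02131

α₀ = 0.0213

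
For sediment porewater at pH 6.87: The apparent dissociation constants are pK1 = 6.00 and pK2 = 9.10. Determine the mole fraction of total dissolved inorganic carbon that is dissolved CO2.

α₀ = 0.118

α₀ = 1 / (1 + K1/[H⁺] + K1K2/[H⁺]²) = 1 / (1 + 10^+0.87 + 10^-1.36)
   = 1 / (1 + 7.4131 + 0.043652) = 1/8.4568 = 0.1182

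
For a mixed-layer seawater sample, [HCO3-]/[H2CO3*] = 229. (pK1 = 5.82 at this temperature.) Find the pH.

pH = 8.18

From K1 = [H⁺][HCO3-]/[H2CO3*]:  pH = pK1 + log₁₀([HCO3-]/[H2CO3*])
log₁₀(229) = +2.360
pH = 5.82 + (+2.360) = 8.18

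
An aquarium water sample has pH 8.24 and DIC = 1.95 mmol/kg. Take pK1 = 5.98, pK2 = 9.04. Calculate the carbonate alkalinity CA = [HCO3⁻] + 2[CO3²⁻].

CA = 2.21 mmol/kg

CA = [HCO3⁻] + 2[CO3²⁻] = (α₁ + 2α₂)·DIC
At pH 8.24: [H⁺]/K1 = 10^-2.26 = 0.0054954, K2/[H⁺] = 10^-0.80 = 0.15849
α₁ = 1/(1 + 0.0054954 + 0.15849) = 1/1.1640 = 0.8591; α₂ = α₁·K2/[H⁺] = 0.1362
α₁ + 2α₂ = 1.1314
CA = 1.1314 × 1.95 = 2.21 mmol/kg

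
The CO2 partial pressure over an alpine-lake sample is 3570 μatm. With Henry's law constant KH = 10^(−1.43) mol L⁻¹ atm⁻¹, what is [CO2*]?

KH = 10^(−1.43) = 3.715×10^-2 mol L⁻¹ atm⁻¹
[CO2*] = KH · pCO2 = 3.715×10^-2 × 3570×10^-6 atm = 1.33×10^-4 mol/L

[CO2*] = 133 μmol/L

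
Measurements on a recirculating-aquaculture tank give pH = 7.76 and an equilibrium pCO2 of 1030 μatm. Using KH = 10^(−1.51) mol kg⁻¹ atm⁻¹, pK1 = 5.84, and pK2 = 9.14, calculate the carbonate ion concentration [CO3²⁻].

[CO3²⁻] = 0.110 mmol/kg

[CO2*] = KH · pCO2 = 10^(−1.51) × 1030×10^-6 = 3.183×10^-5 mol/kg
α₀ = 1/(1 + K1/[H⁺] + K1K2/[H⁺]²) = 1/(1 + 10^+1.92 + 10^+0.54) = 0.01141
DIC = [CO2*]/α₀ = 3.183×10^-5 / 0.01141 = 2.790 mmol/kg
[CO3²⁻] = α₂·DIC; α₂ = 0.03956, so [CO3²⁻] = 0.03956 × 2.790 = 0.110 mmol/kg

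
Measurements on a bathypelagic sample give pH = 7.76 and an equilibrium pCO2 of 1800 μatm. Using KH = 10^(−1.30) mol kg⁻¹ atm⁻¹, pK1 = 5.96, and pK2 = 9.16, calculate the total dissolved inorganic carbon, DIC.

DIC = 6.01 mmol/kg

[CO2*] = KH · pCO2 = 10^(−1.30) × 1800×10^-6 = 9.021×10^-5 mol/kg
α₀ = 1/(1 + K1/[H⁺] + K1K2/[H⁺]²) = 1/(1 + 10^+1.80 + 10^+0.40) = 0.01501
DIC = [CO2*]/α₀ = 9.021×10^-5 / 0.01501 = 6.01 mmol/kg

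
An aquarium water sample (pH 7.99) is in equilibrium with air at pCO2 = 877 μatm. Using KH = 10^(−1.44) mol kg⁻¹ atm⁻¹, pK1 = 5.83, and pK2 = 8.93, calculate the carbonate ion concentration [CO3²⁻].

[CO2*] = KH · pCO2 = 10^(−1.44) × 877×10^-6 = 3.184×10^-5 mol/kg
α₀ = 1/(1 + K1/[H⁺] + K1K2/[H⁺]²) = 1/(1 + 10^+2.16 + 10^+1.22) = 0.006168
DIC = [CO2*]/α₀ = 3.184×10^-5 / 0.006168 = 5.163 mmol/kg
[CO3²⁻] = α₂·DIC; α₂ = 0.1024, so [CO3²⁻] = 0.1024 × 5.163 = 0.528 mmol/kg

[CO3²⁻] = 0.528 mmol/kg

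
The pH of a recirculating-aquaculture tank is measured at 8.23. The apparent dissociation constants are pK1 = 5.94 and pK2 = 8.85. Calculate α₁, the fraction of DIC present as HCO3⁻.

α₁ = 0.803

α₁ = 1 / (1 + [H⁺]/K1 + K2/[H⁺]) = 1 / (1 + 10^-2.29 + 10^-0.62)
   = 1 / (1 + 0.0051286 + 0.23988) = 1/1.2450 = 0.8032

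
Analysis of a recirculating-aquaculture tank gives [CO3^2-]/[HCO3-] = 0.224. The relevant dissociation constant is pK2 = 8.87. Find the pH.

pH = 8.22

From K2 = [H⁺][CO3^2-]/[HCO3-]:  pH = pK2 + log₁₀([CO3^2-]/[HCO3-])
log₁₀(0.224) = -0.650
pH = 8.87 + (-0.650) = 8.22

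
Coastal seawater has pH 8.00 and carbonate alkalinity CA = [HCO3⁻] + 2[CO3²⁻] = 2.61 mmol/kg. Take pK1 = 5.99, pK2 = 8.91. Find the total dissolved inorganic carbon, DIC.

DIC = 2.37 mmol/kg

CA = [HCO3⁻] + 2[CO3²⁻] = (α₁ + 2α₂)·DIC
At pH 8.00: [H⁺]/K1 = 10^-2.01 = 0.0097724, K2/[H⁺] = 10^-0.91 = 0.12303
α₁ = 1/(1 + 0.0097724 + 0.12303) = 1/1.1328 = 0.8828; α₂ = α₁·K2/[H⁺] = 0.1086
α₁ + 2α₂ = 1.1000
DIC = CA / (α₁ + 2α₂) = 2.61 / 1.1000 = 2.37 mmol/kg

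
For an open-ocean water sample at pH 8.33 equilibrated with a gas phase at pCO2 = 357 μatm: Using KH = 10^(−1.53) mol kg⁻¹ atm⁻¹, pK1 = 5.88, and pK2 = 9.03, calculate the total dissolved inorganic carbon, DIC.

DIC = 3.57 mmol/kg

[CO2*] = KH · pCO2 = 10^(−1.53) × 357×10^-6 = 1.054×10^-5 mol/kg
α₀ = 1/(1 + K1/[H⁺] + K1K2/[H⁺]²) = 1/(1 + 10^+2.45 + 10^+1.75) = 0.002949
DIC = [CO2*]/α₀ = 1.054×10^-5 / 0.002949 = 3.57 mmol/kg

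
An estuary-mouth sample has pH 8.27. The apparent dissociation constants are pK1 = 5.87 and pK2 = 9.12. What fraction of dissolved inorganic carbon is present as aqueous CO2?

α₀ = 0.00348

α₀ = 1 / (1 + K1/[H⁺] + K1K2/[H⁺]²) = 1 / (1 + 10^+2.40 + 10^+1.55)
   = 1 / (1 + 251.19 + 35.481) = 1/287.67 = 0.003476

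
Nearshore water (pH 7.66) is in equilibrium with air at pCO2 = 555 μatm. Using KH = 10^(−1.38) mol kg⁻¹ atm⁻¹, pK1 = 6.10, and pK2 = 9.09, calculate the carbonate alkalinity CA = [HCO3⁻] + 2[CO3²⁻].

[CO2*] = KH · pCO2 = 10^(−1.38) × 555×10^-6 = 2.314×10^-5 mol/kg
α₀ = 1/(1 + K1/[H⁺] + K1K2/[H⁺]²) = 1/(1 + 10^+1.56 + 10^+0.13) = 0.02587
DIC = [CO2*]/α₀ = 2.314×10^-5 / 0.02587 = 0.8944 mmol/kg
CA = (α₁ + 2α₂)·DIC = (0.9392 + 2×0.03490) × 0.8944 = 0.902 mmol/kg

CA = 0.902 mmol/kg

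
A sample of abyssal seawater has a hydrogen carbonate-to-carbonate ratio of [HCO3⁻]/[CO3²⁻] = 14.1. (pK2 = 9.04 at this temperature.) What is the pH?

pH = 7.89

From K2 = [H⁺][CO3²⁻]/[HCO3⁻]:  pH = pK2 − log₁₀([HCO3⁻]/[CO3²⁻])
log₁₀(14.1) = +1.149
pH = 9.04 − (+1.149) = 7.89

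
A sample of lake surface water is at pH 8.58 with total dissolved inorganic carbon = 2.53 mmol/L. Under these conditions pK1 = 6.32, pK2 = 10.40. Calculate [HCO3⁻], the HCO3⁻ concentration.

α₁ = 1 / (1 + [H⁺]/K1 + K2/[H⁺]) = 1 / (1 + 10^-2.26 + 10^-1.82)
   = 1 / (1 + 0.0054954 + 0.015136) = 1/1.0206 = 0.9798
[HCO3⁻] = α₁ × DIC = 0.9798 × 2.53 = 2.48 mmol/L

[HCO3⁻] = 2.48 mmol/L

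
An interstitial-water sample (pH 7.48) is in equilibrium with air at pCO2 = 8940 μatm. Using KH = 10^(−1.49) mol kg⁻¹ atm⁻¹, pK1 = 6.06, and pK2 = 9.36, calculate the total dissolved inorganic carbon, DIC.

[CO2*] = KH · pCO2 = 10^(−1.49) × 8940×10^-6 = 2.893×10^-4 mol/kg
α₀ = 1/(1 + K1/[H⁺] + K1K2/[H⁺]²) = 1/(1 + 10^+1.42 + 10^-0.46) = 0.03617
DIC = [CO2*]/α₀ = 2.893×10^-4 / 0.03617 = 8.00 mmol/kg

DIC = 8.00 mmol/kg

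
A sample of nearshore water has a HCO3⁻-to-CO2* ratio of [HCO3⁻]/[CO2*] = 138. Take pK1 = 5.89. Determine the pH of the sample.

pH = 8.03

From K1 = [H⁺][HCO3⁻]/[CO2*]:  pH = pK1 + log₁₀([HCO3⁻]/[CO2*])
log₁₀(138) = +2.140
pH = 5.89 + (+2.140) = 8.03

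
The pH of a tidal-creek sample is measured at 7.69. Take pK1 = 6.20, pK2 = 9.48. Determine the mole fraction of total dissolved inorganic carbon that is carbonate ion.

α₂ = 0.0155

α₂ = 1 / (1 + [H⁺]/K2 + [H⁺]²/(K1K2)) = 1 / (1 + 10^+1.79 + 10^+0.30)
   = 1 / (1 + 61.660 + 1.9953) = 1/64.655 = 0.01547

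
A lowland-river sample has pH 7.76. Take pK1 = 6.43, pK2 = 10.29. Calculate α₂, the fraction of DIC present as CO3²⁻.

α₂ = 0.00281

α₂ = 1 / (1 + [H⁺]/K2 + [H⁺]²/(K1K2)) = 1 / (1 + 10^+2.53 + 10^+1.20)
   = 1 / (1 + 338.84 + 15.849) = 1/355.69 = 0.002811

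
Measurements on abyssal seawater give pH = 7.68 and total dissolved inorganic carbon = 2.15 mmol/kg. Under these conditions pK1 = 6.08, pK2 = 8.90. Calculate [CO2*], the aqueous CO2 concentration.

[CO2*] = 0.0498 mmol/kg

α₀ = 1 / (1 + K1/[H⁺] + K1K2/[H⁺]²) = 1 / (1 + 10^+1.60 + 10^+0.38)
   = 1 / (1 + 39.811 + 2.3988) = 1/43.210 = 0.02314
[CO2*] = α₀ × DIC = 0.02314 × 2.15 = 0.0498 mmol/kg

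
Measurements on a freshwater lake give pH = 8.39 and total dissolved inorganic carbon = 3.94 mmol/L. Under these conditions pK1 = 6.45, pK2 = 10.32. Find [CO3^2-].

α₂ = 1 / (1 + [H⁺]/K2 + [H⁺]²/(K1K2)) = 1 / (1 + 10^+1.93 + 10^-0.01)
   = 1 / (1 + 85.114 + 0.97724) = 1/87.091 = 0.01148
[CO3²⁻] = α₂ × DIC = 0.01148 × 3.94 = 0.0452 mmol/L

[CO3²⁻] = 0.0452 mmol/L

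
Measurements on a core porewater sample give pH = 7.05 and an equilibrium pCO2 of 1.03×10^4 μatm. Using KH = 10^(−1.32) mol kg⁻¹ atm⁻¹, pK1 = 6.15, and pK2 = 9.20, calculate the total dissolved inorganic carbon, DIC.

[CO2*] = KH · pCO2 = 10^(−1.32) × 1.03×10^4×10^-6 = 4.930×10^-4 mol/kg
α₀ = 1/(1 + K1/[H⁺] + K1K2/[H⁺]²) = 1/(1 + 10^+0.90 + 10^-1.25) = 0.1111
DIC = [CO2*]/α₀ = 4.930×10^-4 / 0.1111 = 4.44 mmol/kg

DIC = 4.44 mmol/kg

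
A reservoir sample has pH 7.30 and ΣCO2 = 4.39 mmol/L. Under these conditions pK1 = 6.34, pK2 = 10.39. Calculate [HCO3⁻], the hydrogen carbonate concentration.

α₁ = 1 / (1 + [H⁺]/K1 + K2/[H⁺]) = 1 / (1 + 10^-0.96 + 10^-3.09)
   = 1 / (1 + 0.10965 + 0.00081283) = 1/1.1105 = 0.9005
[HCO3⁻] = α₁ × DIC = 0.9005 × 4.39 = 3.95 mmol/L

[HCO3⁻] = 3.95 mmol/L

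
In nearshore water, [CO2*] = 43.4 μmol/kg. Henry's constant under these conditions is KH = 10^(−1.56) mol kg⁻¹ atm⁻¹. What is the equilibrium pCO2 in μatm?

KH = 10^(−1.56) = 2.754×10^-2 mol kg⁻¹ atm⁻¹
pCO2 = [CO2*]/KH = 43.4×10^-6 / 2.754×10^-2 = 1.58×10^-3 atm = 1580 μatm

pCO2 = 1580 μatm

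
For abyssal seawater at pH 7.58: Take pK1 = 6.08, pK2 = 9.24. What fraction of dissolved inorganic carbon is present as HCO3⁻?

α₁ = 0.949

α₁ = 1 / (1 + [H⁺]/K1 + K2/[H⁺]) = 1 / (1 + 10^-1.50 + 10^-1.66)
   = 1 / (1 + 0.031623 + 0.021878) = 1/1.0535 = 0.9492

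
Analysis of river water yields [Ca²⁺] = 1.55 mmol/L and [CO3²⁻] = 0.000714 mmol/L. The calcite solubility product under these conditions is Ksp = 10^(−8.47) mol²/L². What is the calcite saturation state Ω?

Ksp = 10^(−8.47) = 3.388×10^-9
Ω = [Ca²⁺][CO3²⁻]/Ksp = (1.55×10^-3)(0.000714×10^-3) / 3.388×10^-9 = 0.327

Ω = 0.327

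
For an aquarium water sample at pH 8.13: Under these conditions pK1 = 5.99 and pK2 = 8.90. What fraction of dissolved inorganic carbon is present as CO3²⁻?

α₂ = 0.144

α₂ = 1 / (1 + [H⁺]/K2 + [H⁺]²/(K1K2)) = 1 / (1 + 10^+0.77 + 10^-1.37)
   = 1 / (1 + 5.8884 + 0.042658) = 1/6.9311 = 0.1443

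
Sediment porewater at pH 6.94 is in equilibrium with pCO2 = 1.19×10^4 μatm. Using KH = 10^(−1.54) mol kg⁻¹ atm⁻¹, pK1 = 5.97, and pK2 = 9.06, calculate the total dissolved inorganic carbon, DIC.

[CO2*] = KH · pCO2 = 10^(−1.54) × 1.19×10^4×10^-6 = 3.432×10^-4 mol/kg
α₀ = 1/(1 + K1/[H⁺] + K1K2/[H⁺]²) = 1/(1 + 10^+0.97 + 10^-1.15) = 0.09612
DIC = [CO2*]/α₀ = 3.432×10^-4 / 0.09612 = 3.57 mmol/kg

DIC = 3.57 mmol/kg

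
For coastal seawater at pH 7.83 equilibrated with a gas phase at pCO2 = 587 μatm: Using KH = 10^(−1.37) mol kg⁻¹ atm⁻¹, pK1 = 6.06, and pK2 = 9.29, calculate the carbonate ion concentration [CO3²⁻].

[CO2*] = KH · pCO2 = 10^(−1.37) × 587×10^-6 = 2.504×10^-5 mol/kg
α₀ = 1/(1 + K1/[H⁺] + K1K2/[H⁺]²) = 1/(1 + 10^+1.77 + 10^+0.31) = 0.01615
DIC = [CO2*]/α₀ = 2.504×10^-5 / 0.01615 = 1.551 mmol/kg
[CO3²⁻] = α₂·DIC; α₂ = 0.03297, so [CO3²⁻] = 0.03297 × 1.551 = 0.0511 mmol/kg

[CO3²⁻] = 0.0511 mmol/kg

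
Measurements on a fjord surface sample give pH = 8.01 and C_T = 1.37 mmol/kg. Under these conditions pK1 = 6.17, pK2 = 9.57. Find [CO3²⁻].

[CO3²⁻] = 0.0362 mmol/kg

α₂ = 1 / (1 + [H⁺]/K2 + [H⁺]²/(K1K2)) = 1 / (1 + 10^+1.56 + 10^-0.28)
   = 1 / (1 + 36.308 + 0.52481) = 1/37.833 = 0.02643
[CO3²⁻] = α₂ × DIC = 0.02643 × 1.37 = 0.0362 mmol/kg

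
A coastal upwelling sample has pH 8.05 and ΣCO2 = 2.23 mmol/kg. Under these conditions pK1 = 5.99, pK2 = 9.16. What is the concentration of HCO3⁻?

α₁ = 1 / (1 + [H⁺]/K1 + K2/[H⁺]) = 1 / (1 + 10^-2.06 + 10^-1.11)
   = 1 / (1 + 0.0087096 + 0.077625) = 1/1.0863 = 0.9205
[HCO3⁻] = α₁ × DIC = 0.9205 × 2.23 = 2.05 mmol/kg

[HCO3⁻] = 2.05 mmol/kg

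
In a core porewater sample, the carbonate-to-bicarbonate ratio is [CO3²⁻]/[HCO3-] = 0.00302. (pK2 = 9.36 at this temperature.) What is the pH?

From K2 = [H⁺][CO3²⁻]/[HCO3-]:  pH = pK2 + log₁₀([CO3²⁻]/[HCO3-])
log₁₀(0.00302) = -2.520
pH = 9.36 + (-2.520) = 6.84

pH = 6.84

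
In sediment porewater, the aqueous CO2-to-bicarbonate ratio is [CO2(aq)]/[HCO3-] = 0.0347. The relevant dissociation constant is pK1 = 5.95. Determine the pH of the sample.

pH = 7.41

From K1 = [H⁺][HCO3-]/[CO2(aq)]:  pH = pK1 − log₁₀([CO2(aq)]/[HCO3-])
log₁₀(0.0347) = -1.460
pH = 5.95 − (-1.460) = 7.41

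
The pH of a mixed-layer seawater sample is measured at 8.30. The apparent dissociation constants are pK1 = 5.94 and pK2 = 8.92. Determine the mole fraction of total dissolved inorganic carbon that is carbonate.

α₂ = 0.193

α₂ = 1 / (1 + [H⁺]/K2 + [H⁺]²/(K1K2)) = 1 / (1 + 10^+0.62 + 10^-1.74)
   = 1 / (1 + 4.1687 + 0.018197) = 1/5.1869 = 0.1928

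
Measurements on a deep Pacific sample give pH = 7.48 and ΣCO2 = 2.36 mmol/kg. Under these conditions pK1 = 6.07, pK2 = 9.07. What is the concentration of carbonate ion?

α₂ = 1 / (1 + [H⁺]/K2 + [H⁺]²/(K1K2)) = 1 / (1 + 10^+1.59 + 10^+0.18)
   = 1 / (1 + 38.905 + 1.5136) = 1/41.418 = 0.02414
[CO3²⁻] = α₂ × DIC = 0.02414 × 2.36 = 0.0570 mmol/kg

[CO3²⁻] = 0.0570 mmol/kg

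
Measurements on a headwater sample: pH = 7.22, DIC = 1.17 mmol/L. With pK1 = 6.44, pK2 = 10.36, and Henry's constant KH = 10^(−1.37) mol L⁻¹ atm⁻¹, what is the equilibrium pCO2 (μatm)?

α₀ = 1 / (1 + K1/[H⁺] + K1K2/[H⁺]²) = 1 / (1 + 10^+0.78 + 10^-2.36)
   = 1 / (1 + 6.0256 + 0.0043652) = 1/7.0300 = 0.1422
[CO2*] = α₀ × DIC = 0.1422 × 1.17 = 0.1664 mmol/L
pCO2 = [CO2*]/KH = 1.664×10^-4 / 4.266×10^-2 = 3900 μatm

pCO2 = 3900 μatm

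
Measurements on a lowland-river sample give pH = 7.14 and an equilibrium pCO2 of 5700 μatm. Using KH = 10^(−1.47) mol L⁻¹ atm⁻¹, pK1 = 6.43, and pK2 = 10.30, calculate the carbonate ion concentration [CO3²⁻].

[CO3²⁻] = 0.685 μmol/L

[CO2*] = KH · pCO2 = 10^(−1.47) × 5700×10^-6 = 1.931×10^-4 mol/L
α₀ = 1/(1 + K1/[H⁺] + K1K2/[H⁺]²) = 1/(1 + 10^+0.71 + 10^-2.45) = 0.1631
DIC = [CO2*]/α₀ = 1.931×10^-4 / 0.1631 = 1.184 mmol/L
[CO3²⁻] = α₂·DIC; α₂ = 0.0005786, so [CO3²⁻] = 0.0005786 × 1.184 = 0.000685 mmol/L = 0.685 μmol/L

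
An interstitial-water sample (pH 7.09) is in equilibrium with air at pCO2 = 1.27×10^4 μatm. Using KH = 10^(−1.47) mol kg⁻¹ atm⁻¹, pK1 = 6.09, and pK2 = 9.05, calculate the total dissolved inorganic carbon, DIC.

[CO2*] = KH · pCO2 = 10^(−1.47) × 1.27×10^4×10^-6 = 4.303×10^-4 mol/kg
α₀ = 1/(1 + K1/[H⁺] + K1K2/[H⁺]²) = 1/(1 + 10^+1.00 + 10^-0.96) = 0.09001
DIC = [CO2*]/α₀ = 4.303×10^-4 / 0.09001 = 4.78 mmol/kg

DIC = 4.78 mmol/kg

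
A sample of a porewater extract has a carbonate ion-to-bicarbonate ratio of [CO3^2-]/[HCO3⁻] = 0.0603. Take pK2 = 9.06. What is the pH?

From K2 = [H⁺][CO3^2-]/[HCO3⁻]:  pH = pK2 + log₁₀([CO3^2-]/[HCO3⁻])
log₁₀(0.0603) = -1.220
pH = 9.06 + (-1.220) = 7.84

pH = 7.84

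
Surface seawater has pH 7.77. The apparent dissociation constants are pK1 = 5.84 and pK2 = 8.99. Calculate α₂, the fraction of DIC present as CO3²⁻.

α₂ = 0.0562

α₂ = 1 / (1 + [H⁺]/K2 + [H⁺]²/(K1K2)) = 1 / (1 + 10^+1.22 + 10^-0.71)
   = 1 / (1 + 16.596 + 0.19498) = 1/17.791 = 0.05621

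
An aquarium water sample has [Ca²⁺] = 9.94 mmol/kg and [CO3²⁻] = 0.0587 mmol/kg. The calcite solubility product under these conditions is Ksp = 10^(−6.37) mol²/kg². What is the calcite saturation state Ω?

Ω = 1.37

Ksp = 10^(−6.37) = 4.266×10^-7
Ω = [Ca²⁺][CO3²⁻]/Ksp = (9.94×10^-3)(0.0587×10^-3) / 4.266×10^-7 = 1.37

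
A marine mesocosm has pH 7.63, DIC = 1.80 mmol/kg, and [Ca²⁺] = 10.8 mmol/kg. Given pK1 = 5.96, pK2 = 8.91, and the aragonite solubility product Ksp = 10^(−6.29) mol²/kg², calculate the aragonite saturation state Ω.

α₂ = 1 / (1 + [H⁺]/K2 + [H⁺]²/(K1K2)) = 1 / (1 + 10^+1.28 + 10^-0.39)
   = 1 / (1 + 19.055 + 0.40738) = 1/20.462 = 0.04887
[CO3²⁻] = α₂ × DIC = 0.04887 × 1.80 = 0.08797 mmol/kg
Ksp = 10^(−6.29) = 5.129×10^-7
Ω = [Ca²⁺][CO3²⁻]/Ksp = (10.8×10^-3)(8.797×10^-5) / 5.129×10^-7 = 1.85

Ω = 1.85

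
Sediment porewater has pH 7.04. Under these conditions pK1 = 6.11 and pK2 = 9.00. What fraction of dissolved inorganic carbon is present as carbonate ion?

α₂ = 0.00972

α₂ = 1 / (1 + [H⁺]/K2 + [H⁺]²/(K1K2)) = 1 / (1 + 10^+1.96 + 10^+1.03)
   = 1 / (1 + 91.201 + 10.715) = 1/102.92 = 0.009717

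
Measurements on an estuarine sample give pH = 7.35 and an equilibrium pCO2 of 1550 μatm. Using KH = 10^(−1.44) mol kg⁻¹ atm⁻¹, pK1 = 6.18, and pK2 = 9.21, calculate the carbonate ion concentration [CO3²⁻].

[CO2*] = KH · pCO2 = 10^(−1.44) × 1550×10^-6 = 5.628×10^-5 mol/kg
α₀ = 1/(1 + K1/[H⁺] + K1K2/[H⁺]²) = 1/(1 + 10^+1.17 + 10^-0.69) = 0.06252
DIC = [CO2*]/α₀ = 5.628×10^-5 / 0.06252 = 0.9002 mmol/kg
[CO3²⁻] = α₂·DIC; α₂ = 0.01276, so [CO3²⁻] = 0.01276 × 0.9002 = 0.0115 mmol/kg = 11.5 μmol/kg

[CO3²⁻] = 11.5 μmol/kg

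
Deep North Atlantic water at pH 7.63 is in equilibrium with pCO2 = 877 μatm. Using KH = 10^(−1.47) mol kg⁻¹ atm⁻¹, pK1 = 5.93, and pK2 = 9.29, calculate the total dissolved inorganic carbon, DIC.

[CO2*] = KH · pCO2 = 10^(−1.47) × 877×10^-6 = 2.972×10^-5 mol/kg
α₀ = 1/(1 + K1/[H⁺] + K1K2/[H⁺]²) = 1/(1 + 10^+1.70 + 10^+0.04) = 0.01915
DIC = [CO2*]/α₀ = 2.972×10^-5 / 0.01915 = 1.55 mmol/kg

DIC = 1.55 mmol/kg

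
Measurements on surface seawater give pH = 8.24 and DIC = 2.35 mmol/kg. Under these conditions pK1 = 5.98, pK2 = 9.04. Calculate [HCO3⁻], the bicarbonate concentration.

α₁ = 1 / (1 + [H⁺]/K1 + K2/[H⁺]) = 1 / (1 + 10^-2.26 + 10^-0.80)
   = 1 / (1 + 0.0054954 + 0.15849) = 1/1.1640 = 0.8591
[HCO3⁻] = α₁ × DIC = 0.8591 × 2.35 = 2.02 mmol/kg

[HCO3⁻] = 2.02 mmol/kg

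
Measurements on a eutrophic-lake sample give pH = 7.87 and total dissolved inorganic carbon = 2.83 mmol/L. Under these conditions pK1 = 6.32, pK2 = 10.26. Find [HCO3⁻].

α₁ = 1 / (1 + [H⁺]/K1 + K2/[H⁺]) = 1 / (1 + 10^-1.55 + 10^-2.39)
   = 1 / (1 + 0.028184 + 0.0040738) = 1/1.0323 = 0.9688
[HCO3⁻] = α₁ × DIC = 0.9688 × 2.83 = 2.74 mmol/L

[HCO3⁻] = 2.74 mmol/L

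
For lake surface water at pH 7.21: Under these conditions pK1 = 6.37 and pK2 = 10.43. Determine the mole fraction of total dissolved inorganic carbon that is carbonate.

α₂ = 0.000526

α₂ = 1 / (1 + [H⁺]/K2 + [H⁺]²/(K1K2)) = 1 / (1 + 10^+3.22 + 10^+2.38)
   = 1 / (1 + 1659.6 + 239.88) = 1/1900.5 = 0.0005262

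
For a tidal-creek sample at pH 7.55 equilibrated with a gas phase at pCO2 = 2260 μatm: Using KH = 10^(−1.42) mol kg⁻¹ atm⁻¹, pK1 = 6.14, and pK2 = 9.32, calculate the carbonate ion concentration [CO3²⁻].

[CO2*] = KH · pCO2 = 10^(−1.42) × 2260×10^-6 = 8.592×10^-5 mol/kg
α₀ = 1/(1 + K1/[H⁺] + K1K2/[H⁺]²) = 1/(1 + 10^+1.41 + 10^-0.36) = 0.03685
DIC = [CO2*]/α₀ = 8.592×10^-5 / 0.03685 = 2.332 mmol/kg
[CO3²⁻] = α₂·DIC; α₂ = 0.01608, so [CO3²⁻] = 0.01608 × 2.332 = 0.0375 mmol/kg

[CO3²⁻] = 0.0375 mmol/kg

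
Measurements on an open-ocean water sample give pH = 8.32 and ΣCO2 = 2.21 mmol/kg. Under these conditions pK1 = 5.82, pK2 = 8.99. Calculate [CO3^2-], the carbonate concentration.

[CO3²⁻] = 0.388 mmol/kg

α₂ = 1 / (1 + [H⁺]/K2 + [H⁺]²/(K1K2)) = 1 / (1 + 10^+0.67 + 10^-1.83)
   = 1 / (1 + 4.6774 + 0.014791) = 1/5.6921 = 0.1757
[CO3²⁻] = α₂ × DIC = 0.1757 × 2.21 = 0.388 mmol/kg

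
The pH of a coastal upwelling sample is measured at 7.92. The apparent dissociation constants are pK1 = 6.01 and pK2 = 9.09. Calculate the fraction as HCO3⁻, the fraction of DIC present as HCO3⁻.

α₁ = 0.926

α₁ = 1 / (1 + [H⁺]/K1 + K2/[H⁺]) = 1 / (1 + 10^-1.91 + 10^-1.17)
   = 1 / (1 + 0.012303 + 0.067608) = 1/1.0799 = 0.9260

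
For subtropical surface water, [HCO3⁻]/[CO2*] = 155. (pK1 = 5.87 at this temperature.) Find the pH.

From K1 = [H⁺][HCO3⁻]/[CO2*]:  pH = pK1 + log₁₀([HCO3⁻]/[CO2*])
log₁₀(155) = +2.190
pH = 5.87 + (+2.190) = 8.06

pH = 8.06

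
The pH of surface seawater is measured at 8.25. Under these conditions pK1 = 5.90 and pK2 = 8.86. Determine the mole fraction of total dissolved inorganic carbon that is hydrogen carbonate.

α₁ = 1 / (1 + [H⁺]/K1 + K2/[H⁺]) = 1 / (1 + 10^-2.35 + 10^-0.61)
   = 1 / (1 + 0.0044668 + 0.24547) = 1/1.2499 = 0.8000

α₁ = 0.800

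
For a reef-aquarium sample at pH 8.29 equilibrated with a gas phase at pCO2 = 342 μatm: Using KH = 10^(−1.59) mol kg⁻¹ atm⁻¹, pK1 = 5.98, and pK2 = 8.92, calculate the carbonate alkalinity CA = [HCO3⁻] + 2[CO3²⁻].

CA = 2.64 mmol/kg

[CO2*] = KH · pCO2 = 10^(−1.59) × 342×10^-6 = 8.791×10^-6 mol/kg
α₀ = 1/(1 + K1/[H⁺] + K1K2/[H⁺]²) = 1/(1 + 10^+2.31 + 10^+1.68) = 0.003952
DIC = [CO2*]/α₀ = 8.791×10^-6 / 0.003952 = 2.224 mmol/kg
CA = (α₁ + 2α₂)·DIC = (0.8069 + 2×0.1892) × 2.224 = 2.64 mmol/kg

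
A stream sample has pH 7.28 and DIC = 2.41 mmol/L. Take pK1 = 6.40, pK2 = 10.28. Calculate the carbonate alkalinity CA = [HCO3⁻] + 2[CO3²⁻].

CA = [HCO3⁻] + 2[CO3²⁻] = (α₁ + 2α₂)·DIC
At pH 7.28: [H⁺]/K1 = 10^-0.88 = 0.13183, K2/[H⁺] = 10^-3.00 = 0.0010000
α₁ = 1/(1 + 0.13183 + 0.0010000) = 1/1.1328 = 0.8827; α₂ = α₁·K2/[H⁺] = 0.0008827
α₁ + 2α₂ = 0.8845
CA = 0.8845 × 2.41 = 2.13 mmol/L

CA = 2.13 mmol/L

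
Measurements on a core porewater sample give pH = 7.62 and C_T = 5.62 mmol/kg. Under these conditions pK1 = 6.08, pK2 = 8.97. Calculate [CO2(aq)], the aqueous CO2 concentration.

[CO2*] = 0.151 mmol/kg

α₀ = 1 / (1 + K1/[H⁺] + K1K2/[H⁺]²) = 1 / (1 + 10^+1.54 + 10^+0.19)
   = 1 / (1 + 34.674 + 1.5488) = 1/37.223 = 0.02687
[CO2*] = α₀ × DIC = 0.02687 × 5.62 = 0.151 mmol/kg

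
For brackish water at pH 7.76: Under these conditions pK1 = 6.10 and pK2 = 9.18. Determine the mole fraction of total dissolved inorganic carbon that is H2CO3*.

α₀ = 1 / (1 + K1/[H⁺] + K1K2/[H⁺]²) = 1 / (1 + 10^+1.66 + 10^+0.24)
   = 1 / (1 + 45.709 + 1.7378) = 1/48.447 = 0.02064

α₀ = 0.0206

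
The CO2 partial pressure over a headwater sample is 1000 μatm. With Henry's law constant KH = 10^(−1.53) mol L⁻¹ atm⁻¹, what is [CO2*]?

KH = 10^(−1.53) = 2.951×10^-2 mol L⁻¹ atm⁻¹
[CO2*] = KH · pCO2 = 2.951×10^-2 × 1000×10^-6 atm = 2.95×10^-5 mol/L

[CO2*] = 29.5 μmol/L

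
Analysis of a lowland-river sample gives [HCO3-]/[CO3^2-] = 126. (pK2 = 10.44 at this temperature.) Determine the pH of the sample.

pH = 8.34

From K2 = [H⁺][CO3^2-]/[HCO3-]:  pH = pK2 − log₁₀([HCO3-]/[CO3^2-])
log₁₀(126) = +2.100
pH = 10.44 − (+2.100) = 8.34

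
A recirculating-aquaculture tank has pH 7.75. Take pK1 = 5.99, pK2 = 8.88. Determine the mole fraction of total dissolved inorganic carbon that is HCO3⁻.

α₁ = 0.916

α₁ = 1 / (1 + [H⁺]/K1 + K2/[H⁺]) = 1 / (1 + 10^-1.76 + 10^-1.13)
   = 1 / (1 + 0.017378 + 0.074131) = 1/1.0915 = 0.9162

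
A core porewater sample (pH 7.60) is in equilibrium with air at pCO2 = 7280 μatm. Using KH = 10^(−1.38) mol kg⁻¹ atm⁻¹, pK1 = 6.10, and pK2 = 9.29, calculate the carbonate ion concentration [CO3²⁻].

[CO3²⁻] = 0.196 mmol/kg

[CO2*] = KH · pCO2 = 10^(−1.38) × 7280×10^-6 = 3.035×10^-4 mol/kg
α₀ = 1/(1 + K1/[H⁺] + K1K2/[H⁺]²) = 1/(1 + 10^+1.50 + 10^-0.19) = 0.03006
DIC = [CO2*]/α₀ = 3.035×10^-4 / 0.03006 = 10.10 mmol/kg
[CO3²⁻] = α₂·DIC; α₂ = 0.01941, so [CO3²⁻] = 0.01941 × 10.10 = 0.196 mmol/kg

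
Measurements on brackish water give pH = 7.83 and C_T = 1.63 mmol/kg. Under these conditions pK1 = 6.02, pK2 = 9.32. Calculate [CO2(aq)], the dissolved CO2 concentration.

[CO2*] = 0.0241 mmol/kg

α₀ = 1 / (1 + K1/[H⁺] + K1K2/[H⁺]²) = 1 / (1 + 10^+1.81 + 10^+0.32)
   = 1 / (1 + 64.565 + 2.0893) = 1/67.655 = 0.01478
[CO2*] = α₀ × DIC = 0.01478 × 1.63 = 0.0241 mmol/kg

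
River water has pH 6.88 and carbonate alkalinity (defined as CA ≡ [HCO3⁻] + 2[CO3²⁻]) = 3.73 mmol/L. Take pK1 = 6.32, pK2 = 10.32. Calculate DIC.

CA = [HCO3⁻] + 2[CO3²⁻] = (α₁ + 2α₂)·DIC
At pH 6.88: [H⁺]/K1 = 10^-0.56 = 0.27542, K2/[H⁺] = 10^-3.44 = 0.00036308
α₁ = 1/(1 + 0.27542 + 0.00036308) = 1/1.2758 = 0.7838; α₂ = α₁·K2/[H⁺] = 0.0002846
α₁ + 2α₂ = 0.7844
DIC = CA / (α₁ + 2α₂) = 3.73 / 0.7844 = 4.76 mmol/L

DIC = 4.76 mmol/L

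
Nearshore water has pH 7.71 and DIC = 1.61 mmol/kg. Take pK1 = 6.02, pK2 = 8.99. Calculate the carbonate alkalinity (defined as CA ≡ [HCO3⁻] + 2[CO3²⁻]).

CA = 1.66 mmol/kg

CA = [HCO3⁻] + 2[CO3²⁻] = (α₁ + 2α₂)·DIC
At pH 7.71: [H⁺]/K1 = 10^-1.69 = 0.020417, K2/[H⁺] = 10^-1.28 = 0.052481
α₁ = 1/(1 + 0.020417 + 0.052481) = 1/1.0729 = 0.9321; α₂ = α₁·K2/[H⁺] = 0.04891
α₁ + 2α₂ = 1.0299
CA = 1.0299 × 1.61 = 1.66 mmol/kg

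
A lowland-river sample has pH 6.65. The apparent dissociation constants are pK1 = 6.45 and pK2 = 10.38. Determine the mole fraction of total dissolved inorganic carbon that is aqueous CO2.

α₀ = 1 / (1 + K1/[H⁺] + K1K2/[H⁺]²) = 1 / (1 + 10^+0.20 + 10^-3.53)
   = 1 / (1 + 1.5849 + 0.00029512) = 1/2.5852 = 0.3868

α₀ = 0.387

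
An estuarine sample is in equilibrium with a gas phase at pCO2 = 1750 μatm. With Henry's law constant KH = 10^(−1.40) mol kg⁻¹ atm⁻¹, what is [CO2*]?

KH = 10^(−1.40) = 3.981×10^-2 mol kg⁻¹ atm⁻¹
[CO2*] = KH · pCO2 = 3.981×10^-2 × 1750×10^-6 atm = 6.97×10^-5 mol/kg

[CO2*] = 69.7 μmol/kg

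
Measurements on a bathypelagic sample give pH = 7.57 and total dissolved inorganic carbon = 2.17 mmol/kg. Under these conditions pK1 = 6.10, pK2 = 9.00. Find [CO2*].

α₀ = 1 / (1 + K1/[H⁺] + K1K2/[H⁺]²) = 1 / (1 + 10^+1.47 + 10^+0.04)
   = 1 / (1 + 29.512 + 1.0965) = 1/31.609 = 0.03164
[CO2*] = α₀ × DIC = 0.03164 × 2.17 = 0.0687 mmol/kg

[CO2*] = 0.0687 mmol/kg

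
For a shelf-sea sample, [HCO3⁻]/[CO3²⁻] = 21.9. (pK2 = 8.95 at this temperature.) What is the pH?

From K2 = [H⁺][CO3²⁻]/[HCO3⁻]:  pH = pK2 − log₁₀([HCO3⁻]/[CO3²⁻])
log₁₀(21.9) = +1.340
pH = 8.95 − (+1.340) = 7.61

pH = 7.61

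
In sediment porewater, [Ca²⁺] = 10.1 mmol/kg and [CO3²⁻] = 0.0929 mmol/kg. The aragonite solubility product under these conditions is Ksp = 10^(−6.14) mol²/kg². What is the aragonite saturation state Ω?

Ksp = 10^(−6.14) = 7.244×10^-7
Ω = [Ca²⁺][CO3²⁻]/Ksp = (10.1×10^-3)(0.0929×10^-3) / 7.244×10^-7 = 1.30

Ω = 1.30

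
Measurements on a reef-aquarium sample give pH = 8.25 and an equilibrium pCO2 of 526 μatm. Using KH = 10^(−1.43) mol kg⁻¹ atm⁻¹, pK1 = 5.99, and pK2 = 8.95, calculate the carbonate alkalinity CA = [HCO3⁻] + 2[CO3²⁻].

[CO2*] = KH · pCO2 = 10^(−1.43) × 526×10^-6 = 1.954×10^-5 mol/kg
α₀ = 1/(1 + K1/[H⁺] + K1K2/[H⁺]²) = 1/(1 + 10^+2.26 + 10^+1.56) = 0.004560
DIC = [CO2*]/α₀ = 1.954×10^-5 / 0.004560 = 4.285 mmol/kg
CA = (α₁ + 2α₂)·DIC = (0.8299 + 2×0.1656) × 4.285 = 4.98 mmol/kg

CA = 4.98 mmol/kg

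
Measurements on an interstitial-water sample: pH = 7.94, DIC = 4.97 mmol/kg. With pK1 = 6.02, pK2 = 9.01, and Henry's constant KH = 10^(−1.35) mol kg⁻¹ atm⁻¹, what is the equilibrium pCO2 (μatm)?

α₀ = 1 / (1 + K1/[H⁺] + K1K2/[H⁺]²) = 1 / (1 + 10^+1.92 + 10^+0.85)
   = 1 / (1 + 83.176 + 7.0795) = 1/91.256 = 0.01096
[CO2*] = α₀ × DIC = 0.01096 × 4.97 = 0.05446 mmol/kg
pCO2 = [CO2*]/KH = 5.446×10^-5 / 4.467×10^-2 = 1220 μatm

pCO2 = 1220 μatm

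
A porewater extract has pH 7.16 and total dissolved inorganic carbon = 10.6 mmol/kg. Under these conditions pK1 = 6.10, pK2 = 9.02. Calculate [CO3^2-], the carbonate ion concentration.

α₂ = 1 / (1 + [H⁺]/K2 + [H⁺]²/(K1K2)) = 1 / (1 + 10^+1.86 + 10^+0.80)
   = 1 / (1 + 72.444 + 6.3096) = 1/79.753 = 0.01254
[CO3²⁻] = α₂ × DIC = 0.01254 × 10.6 = 0.133 mmol/kg

[CO3²⁻] = 0.133 mmol/kg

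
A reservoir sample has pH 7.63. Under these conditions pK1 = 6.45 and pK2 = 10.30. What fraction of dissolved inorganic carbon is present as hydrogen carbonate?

α₁ = 0.936

α₁ = 1 / (1 + [H⁺]/K1 + K2/[H⁺]) = 1 / (1 + 10^-1.18 + 10^-2.67)
   = 1 / (1 + 0.066069 + 0.0021380) = 1/1.0682 = 0.9361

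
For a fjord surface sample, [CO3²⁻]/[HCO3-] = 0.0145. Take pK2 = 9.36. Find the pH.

From K2 = [H⁺][CO3²⁻]/[HCO3-]:  pH = pK2 + log₁₀([CO3²⁻]/[HCO3-])
log₁₀(0.0145) = -1.839
pH = 9.36 + (-1.839) = 7.52

pH = 7.52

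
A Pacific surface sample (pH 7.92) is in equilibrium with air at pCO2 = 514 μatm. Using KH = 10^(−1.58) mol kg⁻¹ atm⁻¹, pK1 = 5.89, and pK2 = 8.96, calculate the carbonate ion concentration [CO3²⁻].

[CO2*] = KH · pCO2 = 10^(−1.58) × 514×10^-6 = 1.352×10^-5 mol/kg
α₀ = 1/(1 + K1/[H⁺] + K1K2/[H⁺]²) = 1/(1 + 10^+2.03 + 10^+0.99) = 0.008480
DIC = [CO2*]/α₀ = 1.352×10^-5 / 0.008480 = 1.594 mmol/kg
[CO3²⁻] = α₂·DIC; α₂ = 0.08287, so [CO3²⁻] = 0.08287 × 1.594 = 0.132 mmol/kg

[CO3²⁻] = 0.132 mmol/kg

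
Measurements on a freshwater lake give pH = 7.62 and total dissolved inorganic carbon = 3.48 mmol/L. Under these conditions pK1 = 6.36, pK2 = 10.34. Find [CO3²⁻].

[CO3²⁻] = 6.27 μmol/L

α₂ = 1 / (1 + [H⁺]/K2 + [H⁺]²/(K1K2)) = 1 / (1 + 10^+2.72 + 10^+1.46)
   = 1 / (1 + 524.81 + 28.840) = 1/554.65 = 0.001803
[CO3²⁻] = α₂ × DIC = 0.001803 × 3.48 = 0.00627 mmol/L = 6.27 μmol/L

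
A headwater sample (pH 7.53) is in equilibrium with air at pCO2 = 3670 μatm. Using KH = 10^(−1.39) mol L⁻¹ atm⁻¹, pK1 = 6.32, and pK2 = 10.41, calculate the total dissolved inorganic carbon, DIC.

DIC = 2.58 mmol/L

[CO2*] = KH · pCO2 = 10^(−1.39) × 3670×10^-6 = 1.495×10^-4 mol/L
α₀ = 1/(1 + K1/[H⁺] + K1K2/[H⁺]²) = 1/(1 + 10^+1.21 + 10^-1.67) = 0.05801
DIC = [CO2*]/α₀ = 1.495×10^-4 / 0.05801 = 2.58 mmol/L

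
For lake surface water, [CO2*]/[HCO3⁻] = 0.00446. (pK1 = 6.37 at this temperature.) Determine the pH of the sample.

From K1 = [H⁺][HCO3⁻]/[CO2*]:  pH = pK1 − log₁₀([CO2*]/[HCO3⁻])
log₁₀(0.00446) = -2.351
pH = 6.37 − (-2.351) = 8.72

pH = 8.72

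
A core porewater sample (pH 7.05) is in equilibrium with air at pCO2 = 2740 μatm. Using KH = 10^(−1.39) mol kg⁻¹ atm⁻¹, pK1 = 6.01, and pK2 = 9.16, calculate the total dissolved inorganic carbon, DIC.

[CO2*] = KH · pCO2 = 10^(−1.39) × 2740×10^-6 = 1.116×10^-4 mol/kg
α₀ = 1/(1 + K1/[H⁺] + K1K2/[H⁺]²) = 1/(1 + 10^+1.04 + 10^-1.07) = 0.08299
DIC = [CO2*]/α₀ = 1.116×10^-4 / 0.08299 = 1.35 mmol/kg

DIC = 1.35 mmol/kg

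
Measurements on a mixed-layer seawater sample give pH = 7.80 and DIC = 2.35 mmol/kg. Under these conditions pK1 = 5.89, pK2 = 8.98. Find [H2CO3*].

[CO2*] = 0.0268 mmol/kg

α₀ = 1 / (1 + K1/[H⁺] + K1K2/[H⁺]²) = 1 / (1 + 10^+1.91 + 10^+0.73)
   = 1 / (1 + 81.283 + 5.3703) = 1/87.653 = 0.01141
[CO2*] = α₀ × DIC = 0.01141 × 2.35 = 0.0268 mmol/kg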